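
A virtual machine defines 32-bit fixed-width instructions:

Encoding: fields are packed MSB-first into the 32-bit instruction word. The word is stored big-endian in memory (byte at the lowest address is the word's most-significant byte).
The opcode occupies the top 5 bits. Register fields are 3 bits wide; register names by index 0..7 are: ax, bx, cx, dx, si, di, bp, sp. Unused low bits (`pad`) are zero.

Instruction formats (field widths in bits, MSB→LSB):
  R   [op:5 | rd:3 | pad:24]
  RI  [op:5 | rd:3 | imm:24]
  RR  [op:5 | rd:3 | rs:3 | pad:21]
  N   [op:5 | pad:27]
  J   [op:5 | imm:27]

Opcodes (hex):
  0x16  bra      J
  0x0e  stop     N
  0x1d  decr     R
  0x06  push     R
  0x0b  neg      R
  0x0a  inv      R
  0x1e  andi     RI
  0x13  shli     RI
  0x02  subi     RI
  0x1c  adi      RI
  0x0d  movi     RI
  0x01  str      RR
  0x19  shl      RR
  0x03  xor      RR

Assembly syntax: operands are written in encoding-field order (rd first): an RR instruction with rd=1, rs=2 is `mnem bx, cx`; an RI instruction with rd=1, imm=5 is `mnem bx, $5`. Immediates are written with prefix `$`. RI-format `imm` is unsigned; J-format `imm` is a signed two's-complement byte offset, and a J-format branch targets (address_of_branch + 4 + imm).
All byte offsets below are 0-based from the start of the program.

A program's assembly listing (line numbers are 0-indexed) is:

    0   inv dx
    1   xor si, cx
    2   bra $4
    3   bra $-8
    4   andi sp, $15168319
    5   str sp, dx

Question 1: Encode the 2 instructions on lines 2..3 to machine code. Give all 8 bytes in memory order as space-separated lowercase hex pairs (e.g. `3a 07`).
L2: bra op=0x16:5|imm=4:27 ⇒ 0xb0000004 ⇒ big b0 00 00 04
L3: bra op=0x16:5|imm=-8:27 ⇒ 0xb7fffff8 ⇒ big b7 ff ff f8

b0 00 00 04 b7 ff ff f8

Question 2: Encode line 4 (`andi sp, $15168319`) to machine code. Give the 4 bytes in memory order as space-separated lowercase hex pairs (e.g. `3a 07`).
f7 e7 73 3f

4. andi fields op=0x1e:5|rd=7:3|imm=15168319:24 → word f7e7733fh → f7 e7 73 3f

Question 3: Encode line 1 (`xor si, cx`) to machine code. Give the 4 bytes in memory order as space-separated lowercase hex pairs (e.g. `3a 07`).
1. xor fields op=0x3:5|rd=4:3|rs=2:3|pad=0:21 → word 1c400000h → 1c 40 00 00

1c 40 00 00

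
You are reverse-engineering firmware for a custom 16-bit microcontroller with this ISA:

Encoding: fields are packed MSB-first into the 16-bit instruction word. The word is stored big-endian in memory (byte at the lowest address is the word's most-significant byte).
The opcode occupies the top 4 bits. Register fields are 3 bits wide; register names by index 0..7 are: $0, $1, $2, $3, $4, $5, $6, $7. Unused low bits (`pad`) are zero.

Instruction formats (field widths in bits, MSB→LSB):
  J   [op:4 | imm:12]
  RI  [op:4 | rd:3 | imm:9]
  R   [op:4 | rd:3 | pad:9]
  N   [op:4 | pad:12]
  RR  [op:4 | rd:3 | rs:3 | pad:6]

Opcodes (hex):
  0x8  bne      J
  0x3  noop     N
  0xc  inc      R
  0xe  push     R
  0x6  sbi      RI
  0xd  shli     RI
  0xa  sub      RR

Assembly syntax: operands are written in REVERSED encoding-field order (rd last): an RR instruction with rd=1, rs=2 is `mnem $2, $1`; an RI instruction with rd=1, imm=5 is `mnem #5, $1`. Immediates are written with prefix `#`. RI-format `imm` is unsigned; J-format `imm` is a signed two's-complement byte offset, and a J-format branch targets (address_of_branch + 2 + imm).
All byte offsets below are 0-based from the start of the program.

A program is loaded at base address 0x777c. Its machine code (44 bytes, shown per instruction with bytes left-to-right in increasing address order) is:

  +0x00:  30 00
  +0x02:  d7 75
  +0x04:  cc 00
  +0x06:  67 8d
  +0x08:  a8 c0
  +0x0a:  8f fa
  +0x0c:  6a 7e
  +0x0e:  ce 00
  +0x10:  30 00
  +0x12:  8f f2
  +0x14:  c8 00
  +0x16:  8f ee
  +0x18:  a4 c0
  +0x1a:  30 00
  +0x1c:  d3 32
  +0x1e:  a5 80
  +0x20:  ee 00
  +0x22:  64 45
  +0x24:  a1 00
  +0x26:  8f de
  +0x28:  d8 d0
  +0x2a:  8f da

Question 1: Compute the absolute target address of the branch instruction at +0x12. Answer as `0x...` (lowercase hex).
@+12  big-endian(8f f2) = 0x8ff2
  op=0x8ff2>>12=0x8 ⇒ bne (J)
  [11:0] imm=4082 (s12→-14) = #-14
  target = base 0x777c + off 0x12 + 2 + imm -14 = 0x7782

0x7782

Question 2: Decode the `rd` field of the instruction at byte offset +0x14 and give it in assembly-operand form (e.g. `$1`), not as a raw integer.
$4

@+14  big-endian(c8 00) = 0xc800
  op=0xc800>>12=0xc ⇒ inc (R)
  [11:9] rd=4 = $4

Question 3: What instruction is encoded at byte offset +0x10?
off 0x10: read 30 00 as big → 0x3000
  op=0x3000>>12=0x3 ⇒ noop (N)

noop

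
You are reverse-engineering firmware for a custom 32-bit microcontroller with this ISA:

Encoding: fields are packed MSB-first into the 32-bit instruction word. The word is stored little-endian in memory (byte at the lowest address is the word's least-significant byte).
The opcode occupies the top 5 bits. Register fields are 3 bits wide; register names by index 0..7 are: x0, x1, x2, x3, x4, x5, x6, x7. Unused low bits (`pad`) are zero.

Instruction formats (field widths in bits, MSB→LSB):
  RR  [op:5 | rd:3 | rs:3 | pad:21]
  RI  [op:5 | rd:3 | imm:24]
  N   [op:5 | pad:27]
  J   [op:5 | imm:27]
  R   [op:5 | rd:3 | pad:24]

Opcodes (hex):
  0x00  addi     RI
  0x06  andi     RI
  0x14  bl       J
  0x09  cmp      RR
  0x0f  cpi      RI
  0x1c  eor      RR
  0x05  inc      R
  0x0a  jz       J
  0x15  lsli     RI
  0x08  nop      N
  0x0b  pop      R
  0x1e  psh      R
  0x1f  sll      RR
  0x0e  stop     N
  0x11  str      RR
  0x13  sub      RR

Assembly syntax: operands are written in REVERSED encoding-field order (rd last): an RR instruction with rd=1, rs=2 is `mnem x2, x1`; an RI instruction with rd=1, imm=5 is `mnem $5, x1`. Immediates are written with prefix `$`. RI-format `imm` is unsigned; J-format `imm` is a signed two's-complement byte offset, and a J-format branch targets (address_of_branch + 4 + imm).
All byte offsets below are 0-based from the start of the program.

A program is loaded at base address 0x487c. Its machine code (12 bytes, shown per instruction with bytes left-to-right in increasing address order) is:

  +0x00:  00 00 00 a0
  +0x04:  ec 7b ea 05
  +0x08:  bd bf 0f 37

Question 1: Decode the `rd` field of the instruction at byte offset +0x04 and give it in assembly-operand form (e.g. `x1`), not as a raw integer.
off 0x04: read ec 7b ea 05 as little → 0x05ea7bec
  op=0x05ea7bec>>27=0x0 ⇒ addi (RI)
  [26:24] rd=5 = x5
  [23:0] imm=15367148 = $15367148

x5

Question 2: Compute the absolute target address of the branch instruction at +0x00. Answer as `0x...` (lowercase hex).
0x4880

[00] 00 00 00 a0 → 0xa0000000
  top 5b → 0x14 → bl [J]
  imm@[26:0]=0x0 ⇒ $0
  target = base 0x487c + off 0x00 + 4 + imm 0 = 0x4880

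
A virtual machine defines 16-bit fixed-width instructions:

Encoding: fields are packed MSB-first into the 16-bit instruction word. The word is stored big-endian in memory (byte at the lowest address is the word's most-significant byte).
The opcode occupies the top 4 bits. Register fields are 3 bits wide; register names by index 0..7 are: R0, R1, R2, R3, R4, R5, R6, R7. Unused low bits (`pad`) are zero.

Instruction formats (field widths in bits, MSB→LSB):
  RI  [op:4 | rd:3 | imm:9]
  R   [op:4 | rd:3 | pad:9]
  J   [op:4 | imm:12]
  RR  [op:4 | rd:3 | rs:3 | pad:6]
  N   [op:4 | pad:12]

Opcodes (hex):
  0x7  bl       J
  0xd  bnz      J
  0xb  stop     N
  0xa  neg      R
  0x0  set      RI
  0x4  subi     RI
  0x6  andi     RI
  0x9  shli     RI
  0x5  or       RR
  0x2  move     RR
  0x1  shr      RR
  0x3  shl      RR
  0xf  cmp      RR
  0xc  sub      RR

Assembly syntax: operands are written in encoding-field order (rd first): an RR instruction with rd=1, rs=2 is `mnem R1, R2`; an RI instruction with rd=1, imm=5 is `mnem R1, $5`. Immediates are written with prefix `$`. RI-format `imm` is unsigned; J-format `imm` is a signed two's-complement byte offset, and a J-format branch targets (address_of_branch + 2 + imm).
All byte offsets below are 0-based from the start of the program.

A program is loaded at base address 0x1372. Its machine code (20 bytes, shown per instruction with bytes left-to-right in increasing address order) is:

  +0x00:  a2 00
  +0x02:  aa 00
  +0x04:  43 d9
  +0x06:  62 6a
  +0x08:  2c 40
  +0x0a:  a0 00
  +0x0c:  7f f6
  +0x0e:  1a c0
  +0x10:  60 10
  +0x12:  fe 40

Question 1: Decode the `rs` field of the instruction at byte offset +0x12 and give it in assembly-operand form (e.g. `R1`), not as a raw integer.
+0x12: fe 40 ⇒ word 0xfe40 (big)
  opcode bits[15:12]=0xf: cmp/RR
  rd@[11:9]=0x7 ⇒ R7
  rs@[8:6]=0x1 ⇒ R1

R1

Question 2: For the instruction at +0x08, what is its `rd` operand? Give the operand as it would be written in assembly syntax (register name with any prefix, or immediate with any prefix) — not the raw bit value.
[08] 2c 40 → 0x2c40
  top 4b → 0x2 → move [RR]
  [11:9] rd=6 = R6
  [8:6] rs=1 = R1

R6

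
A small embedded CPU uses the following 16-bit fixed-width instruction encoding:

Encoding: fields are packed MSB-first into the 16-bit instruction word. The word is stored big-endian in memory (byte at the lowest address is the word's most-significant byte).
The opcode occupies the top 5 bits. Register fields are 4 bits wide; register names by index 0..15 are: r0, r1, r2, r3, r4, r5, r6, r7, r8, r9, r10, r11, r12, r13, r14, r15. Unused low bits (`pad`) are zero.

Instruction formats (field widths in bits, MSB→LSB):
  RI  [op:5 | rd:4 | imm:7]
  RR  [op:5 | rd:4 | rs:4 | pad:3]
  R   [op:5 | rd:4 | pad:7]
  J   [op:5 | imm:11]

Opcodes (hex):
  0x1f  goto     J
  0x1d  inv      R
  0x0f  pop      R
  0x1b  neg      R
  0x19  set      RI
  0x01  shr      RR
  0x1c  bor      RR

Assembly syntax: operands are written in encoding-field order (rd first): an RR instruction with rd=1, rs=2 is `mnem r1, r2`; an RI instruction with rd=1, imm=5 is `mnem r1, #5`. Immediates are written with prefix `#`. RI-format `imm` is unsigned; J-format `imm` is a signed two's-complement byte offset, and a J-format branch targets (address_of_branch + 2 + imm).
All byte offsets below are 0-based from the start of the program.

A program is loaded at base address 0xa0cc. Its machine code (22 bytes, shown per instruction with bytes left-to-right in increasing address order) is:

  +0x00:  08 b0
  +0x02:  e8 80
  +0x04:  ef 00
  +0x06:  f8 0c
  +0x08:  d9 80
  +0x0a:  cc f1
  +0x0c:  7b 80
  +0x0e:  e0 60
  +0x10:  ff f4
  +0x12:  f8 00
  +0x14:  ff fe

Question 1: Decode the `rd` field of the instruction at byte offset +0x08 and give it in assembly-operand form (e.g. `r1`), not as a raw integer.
@+08  big-endian(d9 80) = 0xd980
  opcode bits[15:11]=0x1b: neg/R
  rd@[10:7]=0x3 ⇒ r3

r3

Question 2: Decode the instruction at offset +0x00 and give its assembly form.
shr r1, r6

off 0x00: read 08 b0 as big → 0x08b0
  op=0x08b0>>11=0x1 ⇒ shr (RR)
  rd@[10:7]=0x1 ⇒ r1
  rs@[6:3]=0x6 ⇒ r6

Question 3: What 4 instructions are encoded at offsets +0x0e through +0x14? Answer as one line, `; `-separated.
@+0e  big-endian(e0 60) = 0xe060
  op=0xe060>>11=0x1c ⇒ bor (RR)
  [10:7] rd=0 = r0
  [6:3] rs=12 = r12
@+10  big-endian(ff f4) = 0xfff4
  op=0xfff4>>11=0x1f ⇒ goto (J)
  [10:0] imm=2036 (s11→-12) = #-12
@+12  big-endian(f8 00) = 0xf800
  op=0xf800>>11=0x1f ⇒ goto (J)
  [10:0] imm=0 = #0
@+14  big-endian(ff fe) = 0xfffe
  op=0xfffe>>11=0x1f ⇒ goto (J)
  [10:0] imm=2046 (s11→-2) = #-2

bor r0, r12; goto #-12; goto #0; goto #-2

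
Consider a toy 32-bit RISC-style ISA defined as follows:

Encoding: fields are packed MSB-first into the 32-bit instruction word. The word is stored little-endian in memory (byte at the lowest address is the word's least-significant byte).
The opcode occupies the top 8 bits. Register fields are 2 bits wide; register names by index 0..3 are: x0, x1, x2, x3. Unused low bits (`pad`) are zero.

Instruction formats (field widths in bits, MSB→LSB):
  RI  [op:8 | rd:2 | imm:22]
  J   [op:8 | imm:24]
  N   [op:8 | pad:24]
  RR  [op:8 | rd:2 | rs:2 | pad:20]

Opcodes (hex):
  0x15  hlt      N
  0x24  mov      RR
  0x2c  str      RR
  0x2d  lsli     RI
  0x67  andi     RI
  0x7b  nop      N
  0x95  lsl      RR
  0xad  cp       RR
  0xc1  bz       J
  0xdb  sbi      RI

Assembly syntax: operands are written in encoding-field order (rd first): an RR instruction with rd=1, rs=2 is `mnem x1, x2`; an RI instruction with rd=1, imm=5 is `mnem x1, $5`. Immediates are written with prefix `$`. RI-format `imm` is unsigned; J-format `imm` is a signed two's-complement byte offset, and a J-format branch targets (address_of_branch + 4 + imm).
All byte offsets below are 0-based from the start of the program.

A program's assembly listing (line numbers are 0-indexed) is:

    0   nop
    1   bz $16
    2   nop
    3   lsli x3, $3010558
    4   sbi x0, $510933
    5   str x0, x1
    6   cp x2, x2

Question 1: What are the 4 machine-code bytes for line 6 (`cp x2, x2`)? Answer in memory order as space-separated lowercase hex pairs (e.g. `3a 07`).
00 00 a0 ad

L6: cp op=0xad:8|rd=2:2|rs=2:2|pad=0:20 ⇒ 0xada00000 ⇒ little 00 00 a0 ad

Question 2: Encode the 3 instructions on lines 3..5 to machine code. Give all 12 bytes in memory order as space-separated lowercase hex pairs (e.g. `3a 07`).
fe ef ed 2d d5 cb 07 db 00 00 10 2c

L3: lsli op=0x2d:8|rd=3:2|imm=3010558:22 ⇒ 0x2dedeffe ⇒ little fe ef ed 2d
L4: sbi op=0xdb:8|rd=0:2|imm=510933:22 ⇒ 0xdb07cbd5 ⇒ little d5 cb 07 db
L5: str op=0x2c:8|rd=0:2|rs=1:2|pad=0:20 ⇒ 0x2c100000 ⇒ little 00 00 10 2c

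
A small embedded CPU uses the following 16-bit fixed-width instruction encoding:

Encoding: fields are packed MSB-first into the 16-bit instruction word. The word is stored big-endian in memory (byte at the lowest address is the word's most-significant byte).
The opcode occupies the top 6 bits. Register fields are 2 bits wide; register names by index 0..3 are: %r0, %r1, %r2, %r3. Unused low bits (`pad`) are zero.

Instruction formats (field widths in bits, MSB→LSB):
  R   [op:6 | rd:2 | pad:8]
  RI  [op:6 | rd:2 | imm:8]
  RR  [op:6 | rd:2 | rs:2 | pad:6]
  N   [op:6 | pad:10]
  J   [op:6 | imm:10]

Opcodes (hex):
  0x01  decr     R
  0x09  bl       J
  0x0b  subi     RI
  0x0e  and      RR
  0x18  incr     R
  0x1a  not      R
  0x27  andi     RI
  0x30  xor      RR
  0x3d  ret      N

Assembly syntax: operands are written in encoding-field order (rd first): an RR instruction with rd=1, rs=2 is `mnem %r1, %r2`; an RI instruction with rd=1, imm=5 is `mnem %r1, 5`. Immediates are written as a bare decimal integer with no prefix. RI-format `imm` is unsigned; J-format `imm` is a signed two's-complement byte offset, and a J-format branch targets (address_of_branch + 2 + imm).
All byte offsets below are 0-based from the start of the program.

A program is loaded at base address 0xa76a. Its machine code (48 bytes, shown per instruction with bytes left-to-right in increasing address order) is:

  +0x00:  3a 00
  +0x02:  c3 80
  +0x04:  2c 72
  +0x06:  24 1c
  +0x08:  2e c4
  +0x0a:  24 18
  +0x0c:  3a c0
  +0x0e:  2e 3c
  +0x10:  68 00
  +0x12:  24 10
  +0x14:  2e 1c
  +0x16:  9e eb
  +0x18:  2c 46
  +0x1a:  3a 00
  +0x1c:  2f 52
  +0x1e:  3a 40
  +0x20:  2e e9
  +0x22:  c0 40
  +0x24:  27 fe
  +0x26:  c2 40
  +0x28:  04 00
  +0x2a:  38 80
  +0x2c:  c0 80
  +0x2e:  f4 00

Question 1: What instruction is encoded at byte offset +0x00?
and %r2, %r0

@+00  big-endian(3a 00) = 0x3a00
  opcode bits[15:10]=0xe: and/RR
  [9:8] rd=2 = %r2
  [7:6] rs=0 = %r0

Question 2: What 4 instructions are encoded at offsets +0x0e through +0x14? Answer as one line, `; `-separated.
subi %r2, 60; not %r0; bl 16; subi %r2, 28

@+0e  big-endian(2e 3c) = 0x2e3c
  opcode bits[15:10]=0xb: subi/RI
  rd@[9:8]=0x2 ⇒ %r2
  imm@[7:0]=0x3c ⇒ 60
@+10  big-endian(68 00) = 0x6800
  opcode bits[15:10]=0x1a: not/R
  rd@[9:8]=0x0 ⇒ %r0
@+12  big-endian(24 10) = 0x2410
  opcode bits[15:10]=0x9: bl/J
  imm@[9:0]=0x10 ⇒ 16
@+14  big-endian(2e 1c) = 0x2e1c
  opcode bits[15:10]=0xb: subi/RI
  rd@[9:8]=0x2 ⇒ %r2
  imm@[7:0]=0x1c ⇒ 28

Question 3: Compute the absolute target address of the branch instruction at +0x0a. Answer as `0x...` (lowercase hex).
[0a] 24 18 → 0x2418
  opcode bits[15:10]=0x9: bl/J
  imm@[9:0]=0x18 ⇒ 24
  target = base 0xa76a + off 0x0a + 2 + imm 24 = 0xa78e

0xa78e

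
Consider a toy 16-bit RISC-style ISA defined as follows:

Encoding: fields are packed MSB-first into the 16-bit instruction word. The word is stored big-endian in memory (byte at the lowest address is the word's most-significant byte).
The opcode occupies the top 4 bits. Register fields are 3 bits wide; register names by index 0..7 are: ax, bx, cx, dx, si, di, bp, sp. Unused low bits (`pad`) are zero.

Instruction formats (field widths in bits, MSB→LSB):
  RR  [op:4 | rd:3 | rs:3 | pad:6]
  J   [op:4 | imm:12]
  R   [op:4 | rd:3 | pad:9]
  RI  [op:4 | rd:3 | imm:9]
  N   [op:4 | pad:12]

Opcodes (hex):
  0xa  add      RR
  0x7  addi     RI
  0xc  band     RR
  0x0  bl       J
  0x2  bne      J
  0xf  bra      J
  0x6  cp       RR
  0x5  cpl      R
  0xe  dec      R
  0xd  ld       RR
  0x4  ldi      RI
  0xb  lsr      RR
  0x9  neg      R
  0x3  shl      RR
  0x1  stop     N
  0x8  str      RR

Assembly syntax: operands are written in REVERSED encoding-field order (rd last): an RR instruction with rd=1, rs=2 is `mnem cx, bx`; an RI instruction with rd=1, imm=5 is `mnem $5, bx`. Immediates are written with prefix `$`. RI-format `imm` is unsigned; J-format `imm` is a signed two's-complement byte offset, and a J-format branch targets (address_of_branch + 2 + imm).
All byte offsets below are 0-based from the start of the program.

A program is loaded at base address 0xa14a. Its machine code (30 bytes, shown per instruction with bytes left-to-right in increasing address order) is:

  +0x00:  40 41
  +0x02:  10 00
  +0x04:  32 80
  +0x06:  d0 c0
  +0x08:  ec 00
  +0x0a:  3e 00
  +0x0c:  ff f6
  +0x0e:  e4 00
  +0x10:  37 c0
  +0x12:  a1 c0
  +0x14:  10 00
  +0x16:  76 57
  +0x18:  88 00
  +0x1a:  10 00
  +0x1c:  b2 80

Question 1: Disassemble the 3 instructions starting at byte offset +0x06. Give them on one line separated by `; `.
ld dx, ax; dec bp; shl ax, sp

[06] d0 c0 → 0xd0c0
  opcode bits[15:12]=0xd: ld/RR
  rd: (w>>9)&0x7=0x0 → ax
  rs: (w>>6)&0x7=0x3 → dx
[08] ec 00 → 0xec00
  opcode bits[15:12]=0xe: dec/R
  rd: (w>>9)&0x7=0x6 → bp
[0a] 3e 00 → 0x3e00
  opcode bits[15:12]=0x3: shl/RR
  rd: (w>>9)&0x7=0x7 → sp
  rs: (w>>6)&0x7=0x0 → ax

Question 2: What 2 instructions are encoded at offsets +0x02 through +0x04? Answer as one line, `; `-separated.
stop; shl cx, bx

off 0x02: read 10 00 as big → 0x1000
  op=0x1000>>12=0x1 ⇒ stop (N)
off 0x04: read 32 80 as big → 0x3280
  op=0x3280>>12=0x3 ⇒ shl (RR)
  rd: (w>>9)&0x7=0x1 → bx
  rs: (w>>6)&0x7=0x2 → cx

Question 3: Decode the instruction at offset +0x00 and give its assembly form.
ldi $65, ax

+0x00: 40 41 ⇒ word 0x4041 (big)
  top 4b → 0x4 → ldi [RI]
  rd: (w>>9)&0x7=0x0 → ax
  imm: (w>>0)&0x1ff=0x41 → $65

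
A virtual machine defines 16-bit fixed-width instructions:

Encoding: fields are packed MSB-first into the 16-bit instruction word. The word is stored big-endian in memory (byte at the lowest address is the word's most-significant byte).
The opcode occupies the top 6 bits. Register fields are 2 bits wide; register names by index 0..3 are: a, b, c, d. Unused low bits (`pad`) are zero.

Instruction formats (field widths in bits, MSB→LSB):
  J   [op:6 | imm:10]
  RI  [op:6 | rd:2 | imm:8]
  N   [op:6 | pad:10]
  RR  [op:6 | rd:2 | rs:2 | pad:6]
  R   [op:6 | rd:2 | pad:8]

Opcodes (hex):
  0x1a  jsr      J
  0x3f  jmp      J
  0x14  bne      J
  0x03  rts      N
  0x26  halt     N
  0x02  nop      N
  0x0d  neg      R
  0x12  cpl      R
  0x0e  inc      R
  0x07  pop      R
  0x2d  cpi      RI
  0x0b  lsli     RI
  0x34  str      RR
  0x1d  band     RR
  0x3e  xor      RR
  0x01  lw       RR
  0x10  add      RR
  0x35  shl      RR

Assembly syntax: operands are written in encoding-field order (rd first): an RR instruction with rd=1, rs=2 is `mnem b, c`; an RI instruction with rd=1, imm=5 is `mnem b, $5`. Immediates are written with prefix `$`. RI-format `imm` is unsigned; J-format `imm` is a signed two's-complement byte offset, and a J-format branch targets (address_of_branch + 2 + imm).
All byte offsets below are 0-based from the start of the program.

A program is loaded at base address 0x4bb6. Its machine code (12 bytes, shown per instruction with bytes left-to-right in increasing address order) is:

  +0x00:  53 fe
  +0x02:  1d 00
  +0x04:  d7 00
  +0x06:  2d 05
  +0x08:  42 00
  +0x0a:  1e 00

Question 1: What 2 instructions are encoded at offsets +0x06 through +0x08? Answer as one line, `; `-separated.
@+06  big-endian(2d 05) = 0x2d05
  opcode bits[15:10]=0xb: lsli/RI
  rd@[9:8]=0x1 ⇒ b
  imm@[7:0]=0x5 ⇒ $5
@+08  big-endian(42 00) = 0x4200
  opcode bits[15:10]=0x10: add/RR
  rd@[9:8]=0x2 ⇒ c
  rs@[7:6]=0x0 ⇒ a

lsli b, $5; add c, a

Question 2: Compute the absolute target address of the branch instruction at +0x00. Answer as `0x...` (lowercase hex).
off 0x00: read 53 fe as big → 0x53fe
  op=0x53fe>>10=0x14 ⇒ bne (J)
  imm: (w>>0)&0x3ff=0x3fe (s10→-2) → $-2
  target = base 0x4bb6 + off 0x00 + 2 + imm -2 = 0x4bb6

0x4bb6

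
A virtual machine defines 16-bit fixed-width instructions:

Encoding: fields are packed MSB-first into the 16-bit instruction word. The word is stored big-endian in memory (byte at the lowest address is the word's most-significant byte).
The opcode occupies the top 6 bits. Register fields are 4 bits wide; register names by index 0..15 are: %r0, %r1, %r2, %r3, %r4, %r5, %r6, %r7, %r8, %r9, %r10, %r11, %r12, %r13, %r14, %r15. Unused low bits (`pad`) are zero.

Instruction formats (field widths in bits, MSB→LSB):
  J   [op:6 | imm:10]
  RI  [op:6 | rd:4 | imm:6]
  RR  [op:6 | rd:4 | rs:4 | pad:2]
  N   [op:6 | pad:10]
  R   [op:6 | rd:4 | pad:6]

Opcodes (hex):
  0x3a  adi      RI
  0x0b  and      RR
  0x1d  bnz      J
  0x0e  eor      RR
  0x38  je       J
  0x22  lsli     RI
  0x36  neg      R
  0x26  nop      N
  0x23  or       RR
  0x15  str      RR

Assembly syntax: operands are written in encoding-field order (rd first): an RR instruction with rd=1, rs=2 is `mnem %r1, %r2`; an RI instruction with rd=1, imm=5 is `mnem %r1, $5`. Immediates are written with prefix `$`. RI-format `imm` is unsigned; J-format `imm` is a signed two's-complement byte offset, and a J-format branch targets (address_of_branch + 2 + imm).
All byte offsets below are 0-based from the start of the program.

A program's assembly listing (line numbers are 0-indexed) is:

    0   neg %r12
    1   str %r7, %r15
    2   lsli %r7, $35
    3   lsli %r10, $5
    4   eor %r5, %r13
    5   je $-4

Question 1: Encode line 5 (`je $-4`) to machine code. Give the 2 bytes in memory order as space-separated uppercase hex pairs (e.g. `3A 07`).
line 5 (je): pack op=0x38:6|imm=-4:10 = 0xe3fc; big→ e3 fc

E3 FC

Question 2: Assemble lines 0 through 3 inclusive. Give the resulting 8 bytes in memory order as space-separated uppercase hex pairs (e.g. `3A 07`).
DB 00 55 FC 89 E3 8A 85

0. neg fields op=0x36:6|rd=12:4|pad=0:6 → word db00h → db 00
1. str fields op=0x15:6|rd=7:4|rs=15:4|pad=0:2 → word 55fch → 55 fc
2. lsli fields op=0x22:6|rd=7:4|imm=35:6 → word 89e3h → 89 e3
3. lsli fields op=0x22:6|rd=10:4|imm=5:6 → word 8a85h → 8a 85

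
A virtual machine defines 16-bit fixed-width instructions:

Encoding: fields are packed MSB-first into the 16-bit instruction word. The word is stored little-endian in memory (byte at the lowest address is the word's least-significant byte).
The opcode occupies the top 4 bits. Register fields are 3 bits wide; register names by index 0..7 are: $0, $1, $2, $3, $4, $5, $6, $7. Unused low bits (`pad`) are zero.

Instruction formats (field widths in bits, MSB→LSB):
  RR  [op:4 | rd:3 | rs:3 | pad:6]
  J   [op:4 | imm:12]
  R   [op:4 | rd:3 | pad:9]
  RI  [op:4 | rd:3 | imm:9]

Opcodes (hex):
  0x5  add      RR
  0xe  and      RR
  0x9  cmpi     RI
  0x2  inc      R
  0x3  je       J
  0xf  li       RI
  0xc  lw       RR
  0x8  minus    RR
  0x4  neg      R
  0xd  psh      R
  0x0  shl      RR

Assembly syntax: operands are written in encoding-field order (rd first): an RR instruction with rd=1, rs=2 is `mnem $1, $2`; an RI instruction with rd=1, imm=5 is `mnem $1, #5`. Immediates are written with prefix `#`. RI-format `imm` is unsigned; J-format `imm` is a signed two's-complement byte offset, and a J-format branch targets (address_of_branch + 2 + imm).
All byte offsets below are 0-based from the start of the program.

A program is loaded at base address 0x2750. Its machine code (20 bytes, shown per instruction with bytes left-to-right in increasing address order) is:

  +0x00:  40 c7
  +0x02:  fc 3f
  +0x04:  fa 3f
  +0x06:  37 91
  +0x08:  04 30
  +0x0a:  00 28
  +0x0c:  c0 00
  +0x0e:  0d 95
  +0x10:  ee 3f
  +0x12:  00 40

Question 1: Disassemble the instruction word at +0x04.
je #-6

+0x04: fa 3f ⇒ word 0x3ffa (little)
  opcode bits[15:12]=0x3: je/J
  imm@[11:0]=0xffa (s12→-6) ⇒ #-6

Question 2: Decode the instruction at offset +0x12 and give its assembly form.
[12] 00 40 → 0x4000
  op=0x4000>>12=0x4 ⇒ neg (R)
  rd: (w>>9)&0x7=0x0 → $0

neg $0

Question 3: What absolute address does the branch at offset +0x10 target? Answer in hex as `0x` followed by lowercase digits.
0x2750

[10] ee 3f → 0x3fee
  top 4b → 0x3 → je [J]
  imm@[11:0]=0xfee (s12→-18) ⇒ #-18
  target = base 0x2750 + off 0x10 + 2 + imm -18 = 0x2750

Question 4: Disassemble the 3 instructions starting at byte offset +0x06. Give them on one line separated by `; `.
[06] 37 91 → 0x9137
  opcode bits[15:12]=0x9: cmpi/RI
  [11:9] rd=0 = $0
  [8:0] imm=311 = #311
[08] 04 30 → 0x3004
  opcode bits[15:12]=0x3: je/J
  [11:0] imm=4 = #4
[0a] 00 28 → 0x2800
  opcode bits[15:12]=0x2: inc/R
  [11:9] rd=4 = $4

cmpi $0, #311; je #4; inc $4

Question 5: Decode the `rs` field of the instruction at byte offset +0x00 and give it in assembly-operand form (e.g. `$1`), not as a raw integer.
$5

@+00  little-endian(40 c7) = 0xc740
  opcode bits[15:12]=0xc: lw/RR
  rd: (w>>9)&0x7=0x3 → $3
  rs: (w>>6)&0x7=0x5 → $5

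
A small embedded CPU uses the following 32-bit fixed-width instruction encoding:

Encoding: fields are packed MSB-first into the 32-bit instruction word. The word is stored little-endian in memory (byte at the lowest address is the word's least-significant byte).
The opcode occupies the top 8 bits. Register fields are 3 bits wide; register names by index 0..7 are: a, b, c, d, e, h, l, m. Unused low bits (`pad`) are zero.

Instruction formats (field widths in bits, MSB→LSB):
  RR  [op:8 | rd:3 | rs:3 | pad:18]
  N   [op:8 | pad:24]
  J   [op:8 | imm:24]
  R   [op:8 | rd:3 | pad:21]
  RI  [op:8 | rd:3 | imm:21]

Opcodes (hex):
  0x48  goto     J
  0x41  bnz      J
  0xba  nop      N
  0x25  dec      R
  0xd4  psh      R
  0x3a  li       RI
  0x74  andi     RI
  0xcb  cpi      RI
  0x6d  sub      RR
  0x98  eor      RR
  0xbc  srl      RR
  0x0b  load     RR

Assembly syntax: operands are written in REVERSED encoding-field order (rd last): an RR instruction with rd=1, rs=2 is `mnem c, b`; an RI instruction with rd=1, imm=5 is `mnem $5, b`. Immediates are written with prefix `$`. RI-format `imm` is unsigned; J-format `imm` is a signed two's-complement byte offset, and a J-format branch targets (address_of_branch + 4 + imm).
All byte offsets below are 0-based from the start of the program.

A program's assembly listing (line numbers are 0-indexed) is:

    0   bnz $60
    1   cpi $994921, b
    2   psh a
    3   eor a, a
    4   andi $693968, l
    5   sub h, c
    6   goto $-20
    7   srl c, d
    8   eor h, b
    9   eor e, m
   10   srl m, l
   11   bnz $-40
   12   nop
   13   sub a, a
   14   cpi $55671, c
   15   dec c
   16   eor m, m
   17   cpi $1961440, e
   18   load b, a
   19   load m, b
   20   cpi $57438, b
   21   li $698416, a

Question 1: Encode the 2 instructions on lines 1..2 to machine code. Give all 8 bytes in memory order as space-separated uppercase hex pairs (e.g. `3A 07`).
1. cpi fields op=0xcb:8|rd=1:3|imm=994921:21 → word cb2f2e69h → 69 2e 2f cb
2. psh fields op=0xd4:8|rd=0:3|pad=0:21 → word d4000000h → 00 00 00 d4

69 2E 2F CB 00 00 00 D4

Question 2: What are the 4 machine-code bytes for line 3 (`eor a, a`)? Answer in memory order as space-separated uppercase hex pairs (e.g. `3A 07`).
00 00 00 98

3. eor fields op=0x98:8|rd=0:3|rs=0:3|pad=0:18 → word 98000000h → 00 00 00 98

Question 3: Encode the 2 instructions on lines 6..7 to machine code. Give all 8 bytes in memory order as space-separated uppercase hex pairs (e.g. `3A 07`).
EC FF FF 48 00 00 68 BC

line 6 (goto): pack op=0x48:8|imm=-20:24 = 0x48ffffec; little→ ec ff ff 48
line 7 (srl): pack op=0xbc:8|rd=3:3|rs=2:3|pad=0:18 = 0xbc680000; little→ 00 00 68 bc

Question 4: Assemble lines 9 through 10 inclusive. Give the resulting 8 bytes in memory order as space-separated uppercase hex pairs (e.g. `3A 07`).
L9: eor op=0x98:8|rd=7:3|rs=4:3|pad=0:18 ⇒ 0x98f00000 ⇒ little 00 00 f0 98
L10: srl op=0xbc:8|rd=6:3|rs=7:3|pad=0:18 ⇒ 0xbcdc0000 ⇒ little 00 00 dc bc

00 00 F0 98 00 00 DC BC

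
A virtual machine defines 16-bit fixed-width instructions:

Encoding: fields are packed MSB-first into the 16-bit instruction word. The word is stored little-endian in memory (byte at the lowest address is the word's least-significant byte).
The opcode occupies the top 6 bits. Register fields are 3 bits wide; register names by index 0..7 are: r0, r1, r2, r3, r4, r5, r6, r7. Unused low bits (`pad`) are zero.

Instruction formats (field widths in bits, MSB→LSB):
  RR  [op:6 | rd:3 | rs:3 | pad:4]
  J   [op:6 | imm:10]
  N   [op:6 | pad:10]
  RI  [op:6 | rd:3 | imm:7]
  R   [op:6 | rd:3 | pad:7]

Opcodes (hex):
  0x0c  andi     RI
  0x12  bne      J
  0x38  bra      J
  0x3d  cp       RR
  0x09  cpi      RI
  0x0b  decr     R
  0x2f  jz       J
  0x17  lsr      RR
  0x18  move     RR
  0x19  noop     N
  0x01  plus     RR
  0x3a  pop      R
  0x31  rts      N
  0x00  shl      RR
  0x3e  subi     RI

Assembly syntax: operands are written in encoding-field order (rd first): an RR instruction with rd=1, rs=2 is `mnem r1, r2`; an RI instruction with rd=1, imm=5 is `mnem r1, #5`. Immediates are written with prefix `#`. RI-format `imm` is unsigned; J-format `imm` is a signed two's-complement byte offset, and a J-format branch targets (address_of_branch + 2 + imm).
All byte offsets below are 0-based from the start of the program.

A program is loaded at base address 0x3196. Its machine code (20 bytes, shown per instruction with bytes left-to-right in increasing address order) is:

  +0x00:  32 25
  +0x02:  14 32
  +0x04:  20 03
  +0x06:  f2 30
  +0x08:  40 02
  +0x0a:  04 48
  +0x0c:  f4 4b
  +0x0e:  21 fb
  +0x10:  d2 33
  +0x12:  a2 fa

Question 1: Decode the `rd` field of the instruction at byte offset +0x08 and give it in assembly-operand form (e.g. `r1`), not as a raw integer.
r4

+0x08: 40 02 ⇒ word 0x0240 (little)
  op=0x0240>>10=0x0 ⇒ shl (RR)
  rd: (w>>7)&0x7=0x4 → r4
  rs: (w>>4)&0x7=0x4 → r4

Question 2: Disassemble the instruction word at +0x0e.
subi r6, #33

[0e] 21 fb → 0xfb21
  opcode bits[15:10]=0x3e: subi/RI
  rd: (w>>7)&0x7=0x6 → r6
  imm: (w>>0)&0x7f=0x21 → #33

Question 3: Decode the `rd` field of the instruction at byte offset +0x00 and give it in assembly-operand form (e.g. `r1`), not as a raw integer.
r2

+0x00: 32 25 ⇒ word 0x2532 (little)
  op=0x2532>>10=0x9 ⇒ cpi (RI)
  rd: (w>>7)&0x7=0x2 → r2
  imm: (w>>0)&0x7f=0x32 → #50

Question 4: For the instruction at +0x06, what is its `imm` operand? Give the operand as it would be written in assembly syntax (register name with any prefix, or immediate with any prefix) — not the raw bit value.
#114

[06] f2 30 → 0x30f2
  opcode bits[15:10]=0xc: andi/RI
  [9:7] rd=1 = r1
  [6:0] imm=114 = #114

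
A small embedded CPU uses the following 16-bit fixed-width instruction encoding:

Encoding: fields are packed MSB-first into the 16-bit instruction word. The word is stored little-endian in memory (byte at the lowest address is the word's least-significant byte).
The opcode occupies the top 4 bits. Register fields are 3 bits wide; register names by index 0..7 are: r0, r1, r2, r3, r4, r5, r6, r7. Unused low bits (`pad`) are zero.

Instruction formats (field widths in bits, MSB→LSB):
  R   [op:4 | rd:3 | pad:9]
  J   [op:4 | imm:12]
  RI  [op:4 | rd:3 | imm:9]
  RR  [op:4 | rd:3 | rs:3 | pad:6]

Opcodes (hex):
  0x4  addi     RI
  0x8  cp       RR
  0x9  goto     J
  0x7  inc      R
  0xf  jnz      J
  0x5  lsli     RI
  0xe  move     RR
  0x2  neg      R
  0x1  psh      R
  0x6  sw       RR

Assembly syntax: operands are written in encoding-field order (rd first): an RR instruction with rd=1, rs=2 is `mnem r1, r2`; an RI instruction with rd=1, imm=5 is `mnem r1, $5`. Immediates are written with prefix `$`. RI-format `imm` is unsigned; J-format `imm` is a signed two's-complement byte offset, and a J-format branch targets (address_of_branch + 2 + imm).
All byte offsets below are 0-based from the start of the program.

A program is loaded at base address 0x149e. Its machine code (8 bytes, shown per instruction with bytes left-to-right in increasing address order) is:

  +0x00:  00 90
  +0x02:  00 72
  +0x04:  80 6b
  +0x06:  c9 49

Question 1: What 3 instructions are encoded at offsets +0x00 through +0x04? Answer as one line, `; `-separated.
goto $0; inc r1; sw r5, r6

off 0x00: read 00 90 as little → 0x9000
  op=0x9000>>12=0x9 ⇒ goto (J)
  imm@[11:0]=0x0 ⇒ $0
off 0x02: read 00 72 as little → 0x7200
  op=0x7200>>12=0x7 ⇒ inc (R)
  rd@[11:9]=0x1 ⇒ r1
off 0x04: read 80 6b as little → 0x6b80
  op=0x6b80>>12=0x6 ⇒ sw (RR)
  rd@[11:9]=0x5 ⇒ r5
  rs@[8:6]=0x6 ⇒ r6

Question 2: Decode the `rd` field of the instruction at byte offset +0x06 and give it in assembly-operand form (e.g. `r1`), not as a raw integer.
off 0x06: read c9 49 as little → 0x49c9
  op=0x49c9>>12=0x4 ⇒ addi (RI)
  [11:9] rd=4 = r4
  [8:0] imm=457 = $457

r4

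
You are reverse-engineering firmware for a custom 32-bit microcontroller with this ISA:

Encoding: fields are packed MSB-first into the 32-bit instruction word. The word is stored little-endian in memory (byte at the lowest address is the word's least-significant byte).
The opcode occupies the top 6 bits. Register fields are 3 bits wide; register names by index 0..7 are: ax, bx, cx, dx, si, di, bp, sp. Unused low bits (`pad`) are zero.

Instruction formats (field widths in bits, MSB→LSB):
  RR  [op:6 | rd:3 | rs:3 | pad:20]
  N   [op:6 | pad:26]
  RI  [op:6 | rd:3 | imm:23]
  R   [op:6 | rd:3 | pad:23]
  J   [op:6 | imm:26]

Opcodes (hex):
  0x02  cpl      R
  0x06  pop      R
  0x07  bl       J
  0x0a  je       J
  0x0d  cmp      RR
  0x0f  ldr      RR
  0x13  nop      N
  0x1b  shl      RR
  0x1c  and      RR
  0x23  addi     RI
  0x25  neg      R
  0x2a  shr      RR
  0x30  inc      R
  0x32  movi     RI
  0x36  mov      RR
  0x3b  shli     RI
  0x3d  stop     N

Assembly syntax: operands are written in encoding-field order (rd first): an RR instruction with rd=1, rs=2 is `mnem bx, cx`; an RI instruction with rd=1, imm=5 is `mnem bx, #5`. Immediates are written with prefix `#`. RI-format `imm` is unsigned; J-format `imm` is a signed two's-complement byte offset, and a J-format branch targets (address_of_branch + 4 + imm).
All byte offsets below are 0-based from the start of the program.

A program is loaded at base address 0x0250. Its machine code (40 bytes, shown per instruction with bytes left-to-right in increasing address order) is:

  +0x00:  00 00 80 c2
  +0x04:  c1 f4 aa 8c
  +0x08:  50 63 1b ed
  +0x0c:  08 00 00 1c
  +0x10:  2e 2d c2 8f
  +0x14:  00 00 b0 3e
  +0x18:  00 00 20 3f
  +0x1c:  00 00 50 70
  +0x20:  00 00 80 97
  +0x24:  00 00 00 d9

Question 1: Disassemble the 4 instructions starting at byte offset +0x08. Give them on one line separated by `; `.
@+08  little-endian(50 63 1b ed) = 0xed1b6350
  top 6b → 0x3b → shli [RI]
  rd@[25:23]=0x2 ⇒ cx
  imm@[22:0]=0x1b6350 ⇒ #1794896
@+0c  little-endian(08 00 00 1c) = 0x1c000008
  top 6b → 0x7 → bl [J]
  imm@[25:0]=0x8 ⇒ #8
@+10  little-endian(2e 2d c2 8f) = 0x8fc22d2e
  top 6b → 0x23 → addi [RI]
  rd@[25:23]=0x7 ⇒ sp
  imm@[22:0]=0x422d2e ⇒ #4336942
@+14  little-endian(00 00 b0 3e) = 0x3eb00000
  top 6b → 0xf → ldr [RR]
  rd@[25:23]=0x5 ⇒ di
  rs@[22:20]=0x3 ⇒ dx

shli cx, #1794896; bl #8; addi sp, #4336942; ldr di, dx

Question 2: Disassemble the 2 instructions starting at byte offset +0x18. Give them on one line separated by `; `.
@+18  little-endian(00 00 20 3f) = 0x3f200000
  op=0x3f200000>>26=0xf ⇒ ldr (RR)
  rd: (w>>23)&0x7=0x6 → bp
  rs: (w>>20)&0x7=0x2 → cx
@+1c  little-endian(00 00 50 70) = 0x70500000
  op=0x70500000>>26=0x1c ⇒ and (RR)
  rd: (w>>23)&0x7=0x0 → ax
  rs: (w>>20)&0x7=0x5 → di

ldr bp, cx; and ax, di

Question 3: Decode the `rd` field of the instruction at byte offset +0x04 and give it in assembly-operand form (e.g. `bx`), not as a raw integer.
bx

[04] c1 f4 aa 8c → 0x8caaf4c1
  top 6b → 0x23 → addi [RI]
  [25:23] rd=1 = bx
  [22:0] imm=2815169 = #2815169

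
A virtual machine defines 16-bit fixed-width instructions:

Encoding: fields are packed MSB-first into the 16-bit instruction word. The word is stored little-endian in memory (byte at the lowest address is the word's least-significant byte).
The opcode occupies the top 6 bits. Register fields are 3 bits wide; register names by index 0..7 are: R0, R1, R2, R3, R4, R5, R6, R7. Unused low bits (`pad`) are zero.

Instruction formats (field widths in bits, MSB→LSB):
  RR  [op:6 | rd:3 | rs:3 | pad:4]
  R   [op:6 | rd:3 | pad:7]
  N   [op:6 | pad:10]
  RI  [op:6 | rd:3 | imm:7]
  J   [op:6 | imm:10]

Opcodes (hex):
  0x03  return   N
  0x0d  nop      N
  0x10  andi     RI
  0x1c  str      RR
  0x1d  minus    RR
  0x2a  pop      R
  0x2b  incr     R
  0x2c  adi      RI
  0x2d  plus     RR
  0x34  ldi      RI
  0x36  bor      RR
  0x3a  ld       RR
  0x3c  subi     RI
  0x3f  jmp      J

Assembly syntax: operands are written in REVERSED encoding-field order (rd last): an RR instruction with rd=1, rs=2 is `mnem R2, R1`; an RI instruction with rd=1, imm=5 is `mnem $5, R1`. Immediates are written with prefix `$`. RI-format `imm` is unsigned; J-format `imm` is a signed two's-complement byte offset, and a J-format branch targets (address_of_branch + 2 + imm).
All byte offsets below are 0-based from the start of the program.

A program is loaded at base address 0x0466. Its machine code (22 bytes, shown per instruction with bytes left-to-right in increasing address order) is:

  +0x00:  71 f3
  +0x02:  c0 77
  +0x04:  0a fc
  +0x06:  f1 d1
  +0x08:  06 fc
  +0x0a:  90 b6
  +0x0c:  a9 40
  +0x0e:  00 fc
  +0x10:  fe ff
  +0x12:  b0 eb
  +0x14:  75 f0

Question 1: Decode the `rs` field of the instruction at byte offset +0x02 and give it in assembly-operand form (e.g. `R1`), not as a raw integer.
off 0x02: read c0 77 as little → 0x77c0
  op=0x77c0>>10=0x1d ⇒ minus (RR)
  rd: (w>>7)&0x7=0x7 → R7
  rs: (w>>4)&0x7=0x4 → R4

R4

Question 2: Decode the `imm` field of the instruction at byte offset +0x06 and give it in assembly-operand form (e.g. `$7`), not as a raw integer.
@+06  little-endian(f1 d1) = 0xd1f1
  top 6b → 0x34 → ldi [RI]
  rd@[9:7]=0x3 ⇒ R3
  imm@[6:0]=0x71 ⇒ $113

$113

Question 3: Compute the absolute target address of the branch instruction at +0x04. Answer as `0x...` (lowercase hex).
0x0476

@+04  little-endian(0a fc) = 0xfc0a
  opcode bits[15:10]=0x3f: jmp/J
  imm: (w>>0)&0x3ff=0xa → $10
  target = base 0x0466 + off 0x04 + 2 + imm 10 = 0x0476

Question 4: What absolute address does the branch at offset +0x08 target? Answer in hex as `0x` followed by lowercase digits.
[08] 06 fc → 0xfc06
  opcode bits[15:10]=0x3f: jmp/J
  imm: (w>>0)&0x3ff=0x6 → $6
  target = base 0x0466 + off 0x08 + 2 + imm 6 = 0x0476

0x0476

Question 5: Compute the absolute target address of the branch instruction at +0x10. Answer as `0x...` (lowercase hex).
0x0476

+0x10: fe ff ⇒ word 0xfffe (little)
  op=0xfffe>>10=0x3f ⇒ jmp (J)
  [9:0] imm=1022 (s10→-2) = $-2
  target = base 0x0466 + off 0x10 + 2 + imm -2 = 0x0476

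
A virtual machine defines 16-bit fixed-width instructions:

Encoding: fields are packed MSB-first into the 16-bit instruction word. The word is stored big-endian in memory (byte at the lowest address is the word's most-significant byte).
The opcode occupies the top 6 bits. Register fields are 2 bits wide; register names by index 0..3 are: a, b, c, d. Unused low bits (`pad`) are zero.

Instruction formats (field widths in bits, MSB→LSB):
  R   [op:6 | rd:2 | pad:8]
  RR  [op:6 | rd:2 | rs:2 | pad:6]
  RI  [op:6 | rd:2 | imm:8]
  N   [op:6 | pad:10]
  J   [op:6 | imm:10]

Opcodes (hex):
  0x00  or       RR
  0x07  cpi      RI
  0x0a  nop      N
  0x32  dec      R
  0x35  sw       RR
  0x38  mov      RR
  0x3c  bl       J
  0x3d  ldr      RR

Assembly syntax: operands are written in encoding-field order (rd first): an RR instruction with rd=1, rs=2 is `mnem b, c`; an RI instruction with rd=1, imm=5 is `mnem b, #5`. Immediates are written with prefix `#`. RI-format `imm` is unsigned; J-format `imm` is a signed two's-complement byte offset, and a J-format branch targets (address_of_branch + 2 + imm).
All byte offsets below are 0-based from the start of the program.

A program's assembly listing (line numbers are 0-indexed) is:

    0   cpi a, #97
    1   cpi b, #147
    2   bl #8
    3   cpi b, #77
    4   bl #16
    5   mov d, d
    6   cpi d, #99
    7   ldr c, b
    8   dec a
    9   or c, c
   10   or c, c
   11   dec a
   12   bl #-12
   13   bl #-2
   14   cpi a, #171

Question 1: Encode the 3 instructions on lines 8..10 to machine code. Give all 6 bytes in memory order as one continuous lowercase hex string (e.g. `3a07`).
c80002800280

line 8 (dec): pack op=0x32:6|rd=0:2|pad=0:8 = 0xc800; big→ c8 00
line 9 (or): pack op=0x0:6|rd=2:2|rs=2:2|pad=0:6 = 0x0280; big→ 02 80
line 10 (or): pack op=0x0:6|rd=2:2|rs=2:2|pad=0:6 = 0x0280; big→ 02 80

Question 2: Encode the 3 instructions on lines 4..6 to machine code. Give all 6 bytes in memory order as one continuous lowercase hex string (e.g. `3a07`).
f010e3c01f63

4. bl fields op=0x3c:6|imm=16:10 → word f010h → f0 10
5. mov fields op=0x38:6|rd=3:2|rs=3:2|pad=0:6 → word e3c0h → e3 c0
6. cpi fields op=0x7:6|rd=3:2|imm=99:8 → word 1f63h → 1f 63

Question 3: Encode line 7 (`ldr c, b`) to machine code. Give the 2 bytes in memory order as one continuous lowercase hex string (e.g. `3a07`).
line 7 (ldr): pack op=0x3d:6|rd=2:2|rs=1:2|pad=0:6 = 0xf640; big→ f6 40

f640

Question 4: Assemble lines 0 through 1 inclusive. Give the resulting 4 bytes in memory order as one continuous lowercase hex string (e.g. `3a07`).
1c611d93

0. cpi fields op=0x7:6|rd=0:2|imm=97:8 → word 1c61h → 1c 61
1. cpi fields op=0x7:6|rd=1:2|imm=147:8 → word 1d93h → 1d 93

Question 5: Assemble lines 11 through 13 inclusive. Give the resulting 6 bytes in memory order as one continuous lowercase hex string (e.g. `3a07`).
11. dec fields op=0x32:6|rd=0:2|pad=0:8 → word c800h → c8 00
12. bl fields op=0x3c:6|imm=-12:10 → word f3f4h → f3 f4
13. bl fields op=0x3c:6|imm=-2:10 → word f3feh → f3 fe

c800f3f4f3fe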